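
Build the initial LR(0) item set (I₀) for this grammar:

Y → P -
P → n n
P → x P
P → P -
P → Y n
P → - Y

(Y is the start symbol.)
{ [P → . - Y], [P → . P -], [P → . Y n], [P → . n n], [P → . x P], [Y → . P -], [Y' → . Y] }

First, augment the grammar with Y' → Y
I₀ = CLOSURE({ [Y' → . Y] }):
  [Y' → . Y] has the dot before Y: add [Y → . P -]
  [Y → . P -] has the dot before P: add [P → . n n], [P → . x P], [P → . P -], [P → . Y n], [P → . - Y]
No further items can be added.

I₀ = { [P → . - Y], [P → . P -], [P → . Y n], [P → . n n], [P → . x P], [Y → . P -], [Y' → . Y] }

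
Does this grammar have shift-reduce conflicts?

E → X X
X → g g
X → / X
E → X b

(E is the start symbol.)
No shift-reduce conflicts

Augment with E' → E and build the canonical LR(0) collection (I0 = CLOSURE({[E' → . E]}), then GOTO on every symbol after a dot until no new states appear). It has 9 states:
  I0: { [E → . X X], [E → . X b], [E' → . E], [X → . / X], [X → . g g] }  — shift
  I1: { [X → . / X], [X → . g g], [X → / . X] }  — shift
  I2: { [E' → E .] }  — accept
  I3: { [E → X . X], [E → X . b], [X → . / X], [X → . g g] }  — shift
  I4: { [X → g . g] }  — shift
  I5: { [X → g g .] }  — reduce
  I6: { [E → X X .] }  — reduce
  I7: { [E → X b .] }  — reduce
  I8: { [X → / X .] }  — reduce

No state contains both a complete item and a shift item.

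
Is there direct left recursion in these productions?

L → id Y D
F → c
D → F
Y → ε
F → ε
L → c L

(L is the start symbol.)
No direct left recursion

Direct left recursion occurs when N → N α for some non-terminal N (the right-hand side begins with the left-hand side itself).

L → id Y D: starts with id
F → c: starts with c
D → F: starts with F
Y → ε: starts with ε
F → ε: starts with ε
L → c L: starts with c

No direct left recursion found.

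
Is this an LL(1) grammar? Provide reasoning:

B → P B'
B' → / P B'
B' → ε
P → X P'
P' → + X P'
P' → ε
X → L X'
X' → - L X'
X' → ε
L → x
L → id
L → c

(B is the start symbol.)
Relevant sets:
  FOLLOW(B') = { $ }
  FOLLOW(P') = { $, '/' }
  FOLLOW(X') = { $, '+', '/' }

For B':
  PREDICT(B' → '/' P B') = { '/' }
  PREDICT(B' → ε) = { $ }
For P':
  PREDICT(P' → '+' X P') = { '+' }
  PREDICT(P' → ε) = { $, '/' }
For X':
  PREDICT(X' → '-' L X') = { '-' }
  PREDICT(X' → ε) = { $, '+', '/' }
For L:
  PREDICT(L → x) = { 'x' }
  PREDICT(L → id) = { 'id' }
  PREDICT(L → c) = { 'c' }
B, P, X have a single production, so nothing to check there.

All predict sets are disjoint. The grammar IS LL(1).

Answer: Yes, the grammar is LL(1).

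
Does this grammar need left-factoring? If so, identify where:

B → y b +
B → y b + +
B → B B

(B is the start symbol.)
Yes, B has productions with common prefix 'y b +'

Left-factoring is needed when two productions for the same non-terminal
share a common prefix on the right-hand side.

Productions for B:
  B → y b +
  B → y b + +
  B → B B

Found common prefix 'y b +' in productions for B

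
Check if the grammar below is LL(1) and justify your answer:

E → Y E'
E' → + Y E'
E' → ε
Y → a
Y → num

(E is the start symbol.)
Yes, the grammar is LL(1).

A grammar is LL(1) if for each non-terminal N with multiple productions, the predict sets of those productions are pairwise disjoint, where PREDICT(N → α) = (FIRST(α) \ {ε}) ∪ (FOLLOW(N) if α ⇒* ε).

Relevant sets:
  FOLLOW(E') = { $ }

For E':
  PREDICT(E' → '+' Y E') = { '+' }
  PREDICT(E' → ε) = { $ }
For Y:
  PREDICT(Y → a) = { 'a' }
  PREDICT(Y → num) = { 'num' }
E has a single production, so nothing to check there.

All predict sets are disjoint. The grammar IS LL(1).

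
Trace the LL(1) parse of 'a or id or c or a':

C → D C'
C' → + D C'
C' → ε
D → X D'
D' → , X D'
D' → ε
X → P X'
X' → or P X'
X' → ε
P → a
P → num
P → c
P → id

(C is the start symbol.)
Stack is shown with the top on the left.

Stack            Input                Action
--------------------------------------------
C $              a or id or c or a $  output C → D C'
D C' $           a or id or c or a $  output D → X D'
X D' C' $        a or id or c or a $  output X → P X'
P X' D' C' $     a or id or c or a $  output P → a
a X' D' C' $     a or id or c or a $  match 'a'
X' D' C' $       or id or c or a $    output X' → or P X'
or P X' D' C' $  or id or c or a $    match 'or'
P X' D' C' $     id or c or a $       output P → id
id X' D' C' $    id or c or a $       match 'id'
X' D' C' $       or c or a $          output X' → or P X'
or P X' D' C' $  or c or a $          match 'or'
P X' D' C' $     c or a $             output P → c
c X' D' C' $     c or a $             match 'c'
X' D' C' $       or a $               output X' → or P X'
or P X' D' C' $  or a $               match 'or'
P X' D' C' $     a $                  output P → a
a X' D' C' $     a $                  match 'a'
X' D' C' $       $                    output X' → ε
D' C' $          $                    output D' → ε
C' $             $                    output C' → ε
$                $                    accept

The string is accepted.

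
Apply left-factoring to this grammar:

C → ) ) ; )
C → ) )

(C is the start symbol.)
C → ) ) C'
C' → ; )
C' → ε

Left-factoring transforms A → αβ₁ | αβ₂ into A → αA' and A' → β₁ | β₂
(α is the longest common prefix among the alternatives). Repeat until
no nonterminal has two alternatives with a common prefix.

Round 1: C has alternatives sharing prefix ') )'. Introduce C': C → ) ) C'
  Add: C' → ; )
  Add: C' → ε

No remaining common prefixes — done.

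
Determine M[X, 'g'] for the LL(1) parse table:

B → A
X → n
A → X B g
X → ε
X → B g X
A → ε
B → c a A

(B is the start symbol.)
X → ε, X → B g X

To find M[X, 'g'], we find productions for X where 'g' is in the predict set (PREDICT(N → α) = (FIRST(α) \ {ε}) ∪ (FOLLOW(N) if α ⇒* ε)).

Relevant sets:
  FIRST(B) = { 'c', 'g', 'n', ε }
  FOLLOW(X) = { 'c', 'g', 'n' }

X → n: PREDICT = { 'n' }
X → ε: PREDICT = { 'c', 'g', 'n' }
  'g' is in predict set, so this production goes in M[X, 'g']
X → B g X: PREDICT = { 'c', 'g', 'n' }
  'g' is in predict set, so this production goes in M[X, 'g']

M[X, 'g'] = X → ε, X → B g X  (a multiply-defined cell — the grammar is not LL(1))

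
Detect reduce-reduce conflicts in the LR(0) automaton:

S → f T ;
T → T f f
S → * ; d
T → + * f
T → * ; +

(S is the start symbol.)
A reduce-reduce conflict occurs when an LR(0) state has two complete items [A → α .] and [B → β .] — both call for a reduction, and with no lookahead the parser cannot choose between them.

Augment with S' → S and build the canonical LR(0) collection (I0 = CLOSURE({[S' → . S]}), then GOTO on every symbol after a dot until no new states appear). It has 16 states:
  I0: { [S → . * ; d], [S → . f T ;], [S' → . S] }  — shift
  I1: { [S → * . ; d] }  — shift
  I2: { [S' → S .] }  — accept
  I3: { [S → f . T ;], [T → . * ; +], [T → . + * f], [T → . T f f] }  — shift
  I4: { [T → * . ; +] }  — shift
  I5: { [T → + . * f] }  — shift
  I6: { [S → f T . ;], [T → T . f f] }  — shift
  I7: { [S → f T ; .] }  — reduce
  I8: { [T → T f . f] }  — shift
  I9: { [T → T f f .] }  — reduce
  I10: { [T → + * . f] }  — shift
  I11: { [T → + * f .] }  — reduce
  I12: { [T → * ; . +] }  — shift
  I13: { [T → * ; + .] }  — reduce
  I14: { [S → * ; . d] }  — shift
  I15: { [S → * ; d .] }  — reduce

No state contains more than one complete item.

Answer: No reduce-reduce conflicts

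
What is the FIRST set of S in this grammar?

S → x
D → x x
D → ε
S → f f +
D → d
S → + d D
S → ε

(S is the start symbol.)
{ '+', 'f', 'x', ε }

To compute FIRST(S), examine every production with S on the left-hand side, reading each right-hand side left to right until a non-nullable symbol is reached.

From S → x:
  - x is a terminal: add 'x' and stop
From S → f f +:
  - f is a terminal: add 'f' and stop
From S → + d D:
  - '+' is a terminal: add '+' and stop
From S → ε:
  - ε-production, so ε ∈ FIRST(S)

Collecting: FIRST(S) = { '+', 'f', 'x', ε }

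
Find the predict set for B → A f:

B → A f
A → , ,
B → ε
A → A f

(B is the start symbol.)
PREDICT(B → A f) = (FIRST(RHS) \ {ε}) ∪ (FOLLOW(B) if ε ∈ FIRST(RHS), i.e. RHS ⇒* ε)
FIRST(A) = { ',' }
FIRST(A f) = { ',' }
ε ∉ FIRST(A f), so FOLLOW(B) is not added.
PREDICT(B → A f) = { ',' }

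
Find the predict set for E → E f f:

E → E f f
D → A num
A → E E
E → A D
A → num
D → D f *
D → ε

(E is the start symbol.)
PREDICT(E → E f f) = (FIRST(RHS) \ {ε}) ∪ (FOLLOW(E) if ε ∈ FIRST(RHS), i.e. RHS ⇒* ε)
FIRST(E) = { 'num' }
FIRST(E f f) = { 'num' }
ε ∉ FIRST(E f f), so FOLLOW(E) is not added.
PREDICT(E → E f f) = { 'num' }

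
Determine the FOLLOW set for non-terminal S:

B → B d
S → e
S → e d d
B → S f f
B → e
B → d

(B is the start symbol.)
In B → S f f: S is followed by f f, add FIRST(f f) \ {ε} = { 'f' }

Taking the union: FOLLOW(S) = { 'f' }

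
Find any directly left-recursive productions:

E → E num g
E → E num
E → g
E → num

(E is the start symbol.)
Direct left recursion occurs when N → N α for some non-terminal N (the right-hand side begins with the left-hand side itself).

E → E num g: LEFT RECURSIVE (starts with E)
E → E num: LEFT RECURSIVE (starts with E)
E → g: starts with g
E → num: starts with num

The grammar has direct left recursion on: E.

Answer: Yes, E is left-recursive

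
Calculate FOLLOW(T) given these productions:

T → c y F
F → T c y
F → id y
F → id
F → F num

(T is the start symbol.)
{ $, 'c' }

T is the start symbol, so $ ∈ FOLLOW(T).
In F → T c y: T is followed by c y, add FIRST(c y) \ {ε} = { 'c' }

Taking the union: FOLLOW(T) = { $, 'c' }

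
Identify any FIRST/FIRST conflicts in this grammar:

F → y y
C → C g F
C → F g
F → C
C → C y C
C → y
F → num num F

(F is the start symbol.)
FIRST sets of the non-terminals at (or reachable through a nullable prefix from) the front of some alternative:
  FIRST(C) = { 'num', 'y' }
  FIRST(F) = { 'num', 'y' }

Productions for F:
  F → y y: FIRST = { 'y' }
  F → C: FIRST = { 'num', 'y' }
  F → num num F: FIRST = { 'num' }
Productions for C:
  C → C g F: FIRST = { 'num', 'y' }
  C → F g: FIRST = { 'num', 'y' }
  C → C y C: FIRST = { 'num', 'y' }
  C → y: FIRST = { 'y' }

Conflict for F: F → y y and F → C
  Overlap: { 'y' }
Conflict for F: F → C and F → num num F
  Overlap: { 'num' }
Conflict for C: C → C g F and C → F g
  Overlap: { 'num', 'y' }
Conflict for C: C → C g F and C → C y C
  Overlap: { 'num', 'y' }
Conflict for C: C → C g F and C → y
  Overlap: { 'y' }
Conflict for C: C → F g and C → C y C
  Overlap: { 'num', 'y' }
Conflict for C: C → F g and C → y
  Overlap: { 'y' }
Conflict for C: C → C y C and C → y
  Overlap: { 'y' }

Answer: Yes. F → y y / F → C on { 'y' }; F → C / F → num num F on { 'num' }; C → C g F / C → F g on { 'num', 'y' }; C → C g F / C → C y C on { 'num', 'y' }; C → C g F / C → y on { 'y' }; C → F g / C → C y C on { 'num', 'y' }; C → F g / C → y on { 'y' }; C → C y C / C → y on { 'y' }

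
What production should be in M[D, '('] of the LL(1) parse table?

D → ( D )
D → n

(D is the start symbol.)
D → ( D )

To find M[D, '('], we find productions for D where '(' is in the predict set (PREDICT(N → α) = (FIRST(α) \ {ε}) ∪ (FOLLOW(N) if α ⇒* ε)).

D → ( D ): PREDICT = { '(' }
  '(' is in predict set, so this production goes in M[D, '(']
D → n: PREDICT = { 'n' }

M[D, '('] = D → ( D )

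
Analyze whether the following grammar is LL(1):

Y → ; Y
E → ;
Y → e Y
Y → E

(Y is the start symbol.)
No. Predict set conflict for Y: { ';' }

Relevant sets:
  FIRST(E) = { ';' }

For Y:
  PREDICT(Y → ';' Y) = { ';' }
  PREDICT(Y → e Y) = { 'e' }
  PREDICT(Y → E) = { ';' }
E has a single production, so nothing to check there.

Conflict found: Predict set conflict for Y: { ';' }
The grammar is NOT LL(1).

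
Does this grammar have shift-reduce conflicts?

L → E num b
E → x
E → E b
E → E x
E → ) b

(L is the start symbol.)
Augment with L' → L and build the canonical LR(0) collection (I0 = CLOSURE({[L' → . L]}), then GOTO on every symbol after a dot until no new states appear). It has 10 states:
  I0: { [E → . ) b], [E → . E b], [E → . E x], [E → . x], [L → . E num b], [L' → . L] }  — shift
  I1: { [E → ) . b] }  — shift
  I2: { [E → E . b], [E → E . x], [L → E . num b] }  — shift
  I3: { [L' → L .] }  — accept
  I4: { [E → x .] }  — reduce
  I5: { [E → E b .] }  — reduce
  I6: { [L → E num . b] }  — shift
  I7: { [E → E x .] }  — reduce
  I8: { [L → E num b .] }  — reduce
  I9: { [E → ) b .] }  — reduce

No state contains both a complete item and a shift item.

Answer: No shift-reduce conflicts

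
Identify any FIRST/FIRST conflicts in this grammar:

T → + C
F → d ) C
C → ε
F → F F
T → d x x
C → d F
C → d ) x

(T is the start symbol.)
FIRST sets of the non-terminals at (or reachable through a nullable prefix from) the front of some alternative:
  FIRST(F) = { 'd' }

Productions for T:
  T → + C: FIRST = { '+' }
  T → d x x: FIRST = { 'd' }
Productions for F:
  F → d ) C: FIRST = { 'd' }
  F → F F: FIRST = { 'd' }
Productions for C:
  C → ε: FIRST = { ε }
  C → d F: FIRST = { 'd' }
  C → d ) x: FIRST = { 'd' }

Conflict for F: F → d ) C and F → F F
  Overlap: { 'd' }
Conflict for C: C → d F and C → d ) x
  Overlap: { 'd' }

Answer: Yes. F → d ')' C / F → F F on { 'd' }; C → d F / C → d ')' x on { 'd' }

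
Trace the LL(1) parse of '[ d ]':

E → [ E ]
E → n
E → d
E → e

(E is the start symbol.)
LL(1) parsing maintains a stack (initially the start symbol over $) and the input. At each step: if the stack top is a terminal, match it against the current input token; if it is a non-terminal N, replace it with the RHS of M[N, lookahead] (the unique production whose predict set contains the lookahead).

Stack is shown with the top on the left.

Stack    Input    Action
------------------------
E $      [ d ] $  output E → [ E ]
[ E ] $  [ d ] $  match '['
E ] $    d ] $    output E → d
d ] $    d ] $    match 'd'
] $      ] $      match ']'
$        $        accept

The string is accepted.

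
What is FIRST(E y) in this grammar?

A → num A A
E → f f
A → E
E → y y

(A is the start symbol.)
{ 'f', 'y' }

FIRST sets of the non-terminals involved (from the grammar, by fixed-point iteration):
  FIRST(E) = { 'f', 'y' }

To compute FIRST(E y), process the symbols left to right:
Symbol E is a non-terminal. Add FIRST(E) \ {ε} = { 'f', 'y' }
E is not nullable (ε ∉ FIRST(E)), so stop here.
FIRST(E y) = { 'f', 'y' }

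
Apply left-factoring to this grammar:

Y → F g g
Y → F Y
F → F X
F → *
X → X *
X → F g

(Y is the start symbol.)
Y → F Y'
Y' → g g
Y' → Y
F → F X
F → *
X → X *
X → F g

Left-factoring transforms A → αβ₁ | αβ₂ into A → αA' and A' → β₁ | β₂
(α is the longest common prefix among the alternatives). Repeat until
no nonterminal has two alternatives with a common prefix.

Round 1: Y has alternatives sharing prefix 'F'. Introduce Y': Y → F Y'
  Add: Y' → g g
  Add: Y' → Y

No remaining common prefixes — done.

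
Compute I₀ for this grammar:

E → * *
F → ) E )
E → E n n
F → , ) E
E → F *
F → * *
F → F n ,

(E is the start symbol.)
{ [E → . * *], [E → . E n n], [E → . F *], [E' → . E], [F → . ) E )], [F → . * *], [F → . , ) E], [F → . F n ,] }

First, augment the grammar with E' → E
I₀ = CLOSURE({ [E' → . E] }):
  [E' → . E] has the dot before E: add [E → . * *], [E → . E n n], [E → . F *]
  [E → . F *] has the dot before F: add [F → . ) E )], [F → . , ) E], [F → . * *], [F → . F n ,]
No further items can be added.

I₀ = { [E → . * *], [E → . E n n], [E → . F *], [E' → . E], [F → . ) E )], [F → . * *], [F → . , ) E], [F → . F n ,] }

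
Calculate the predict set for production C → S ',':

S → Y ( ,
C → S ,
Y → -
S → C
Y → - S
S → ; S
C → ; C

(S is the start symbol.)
{ '-', ';' }

PREDICT(C → S ',') = (FIRST(RHS) \ {ε}) ∪ (FOLLOW(C) if ε ∈ FIRST(RHS), i.e. RHS ⇒* ε)
FIRST(S) = { '-', ';' }
FIRST(S ',') = { '-', ';' }
ε ∉ FIRST(S ','), so FOLLOW(C) is not added.
PREDICT(C → S ',') = { '-', ';' }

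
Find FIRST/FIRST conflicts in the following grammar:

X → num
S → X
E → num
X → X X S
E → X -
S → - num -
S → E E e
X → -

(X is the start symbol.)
Yes. X → num / X → X X S on { 'num' }; X → X X S / X → '-' on { '-' }; S → X / S → '-' num '-' on { '-' }; S → X / S → E E e on { '-', 'num' }; S → '-' num '-' / S → E E e on { '-' }; E → num / E → X '-' on { 'num' }

A FIRST/FIRST conflict occurs when two productions N → α and N → β for the same non-terminal have FIRST(α) ∩ FIRST(β) ≠ ∅ (with ε ∈ FIRST of a nullable right-hand side, so two nullable alternatives also conflict).

FIRST sets of the non-terminals at (or reachable through a nullable prefix from) the front of some alternative:
  FIRST(X) = { '-', 'num' }
  FIRST(E) = { '-', 'num' }

Productions for X:
  X → num: FIRST = { 'num' }
  X → X X S: FIRST = { '-', 'num' }
  X → -: FIRST = { '-' }
Productions for S:
  S → X: FIRST = { '-', 'num' }
  S → - num -: FIRST = { '-' }
  S → E E e: FIRST = { '-', 'num' }
Productions for E:
  E → num: FIRST = { 'num' }
  E → X -: FIRST = { '-', 'num' }

Conflict for X: X → num and X → X X S
  Overlap: { 'num' }
Conflict for X: X → X X S and X → -
  Overlap: { '-' }
Conflict for S: S → X and S → - num -
  Overlap: { '-' }
Conflict for S: S → X and S → E E e
  Overlap: { '-', 'num' }
Conflict for S: S → - num - and S → E E e
  Overlap: { '-' }
Conflict for E: E → num and E → X -
  Overlap: { 'num' }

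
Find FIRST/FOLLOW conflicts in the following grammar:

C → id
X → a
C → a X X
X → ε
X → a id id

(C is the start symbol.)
Yes. X → a with FOLLOW(X) on { 'a' }; X → a id id with FOLLOW(X) on { 'a' }

A FIRST/FOLLOW conflict occurs when a non-terminal N has a nullable alternative N → β (β ⇒* ε) and another alternative N → α with FIRST(α) ∩ FOLLOW(N) ≠ ∅: on such a lookahead the parser cannot decide between expanding α and letting N vanish via β.

Nullable non-terminals: X.

X: nullable alternative(s) X → ε; FOLLOW(X) = { $, 'a' }
  X → a: FIRST \ {ε} = { 'a' } — overlaps FOLLOW(X) on { 'a' }: CONFLICT
  X → ε: FIRST \ {ε} = { } — this is the only nullable alternative, skip
  X → a id id: FIRST \ {ε} = { 'a' } — overlaps FOLLOW(X) on { 'a' }: CONFLICT

C has no nullable alternative, so no FIRST/FOLLOW check is needed there.

So the grammar has 2 FIRST/FOLLOW conflicts (marked CONFLICT above).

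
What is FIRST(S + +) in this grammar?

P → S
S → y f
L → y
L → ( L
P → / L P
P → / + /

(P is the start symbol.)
FIRST sets of the non-terminals involved (from the grammar, by fixed-point iteration):
  FIRST(S) = { 'y' }

To compute FIRST(S + +), process the symbols left to right:
Symbol S is a non-terminal. Add FIRST(S) \ {ε} = { 'y' }
S is not nullable (ε ∉ FIRST(S)), so stop here.
FIRST(S + +) = { 'y' }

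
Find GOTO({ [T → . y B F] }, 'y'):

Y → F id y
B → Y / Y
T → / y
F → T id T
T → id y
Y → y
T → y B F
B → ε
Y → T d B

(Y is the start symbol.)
{ [B → . Y / Y], [B → .], [F → . T id T], [T → . / y], [T → . id y], [T → . y B F], [T → y . B F], [Y → . F id y], [Y → . T d B], [Y → . y] }

GOTO(I, 'y') = CLOSURE({ [A → αX.β] : [A → α.Xβ] ∈ I, X = 'y' })

Items with dot before 'y', with the dot advanced:
  [T → . y B F] → [T → y . B F]
Closure of the advanced items:
  [T → y . B F] has the dot before B: add [B → . Y / Y], [B → .]
  [B → . Y / Y] has the dot before Y: add [Y → . F id y], [Y → . y], [Y → . T d B]
  [Y → . F id y] has the dot before F: add [F → . T id T]
  [Y → . T d B] has the dot before T: add [T → . / y], [T → . id y], [T → . y B F]

GOTO = { [B → . Y / Y], [B → .], [F → . T id T], [T → . / y], [T → . id y], [T → . y B F], [T → y . B F], [Y → . F id y], [Y → . T d B], [Y → . y] }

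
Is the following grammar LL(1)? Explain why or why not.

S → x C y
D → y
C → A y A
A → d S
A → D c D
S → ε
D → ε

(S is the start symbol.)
A grammar is LL(1) if for each non-terminal N with multiple productions, the predict sets of those productions are pairwise disjoint, where PREDICT(N → α) = (FIRST(α) \ {ε}) ∪ (FOLLOW(N) if α ⇒* ε).

Relevant sets:
  FIRST(D) = { 'y', ε }
  FOLLOW(S) = { $, 'y' }
  FOLLOW(D) = { 'c', 'y' }

For S:
  PREDICT(S → x C y) = { 'x' }
  PREDICT(S → ε) = { $, 'y' }
For D:
  PREDICT(D → y) = { 'y' }
  PREDICT(D → ε) = { 'c', 'y' }
For A:
  PREDICT(A → d S) = { 'd' }
  PREDICT(A → D c D) = { 'c', 'y' }
C has a single production, so nothing to check there.

Conflict found: Predict set conflict for D: { 'y' }
The grammar is NOT LL(1).

Answer: No. Predict set conflict for D: { 'y' }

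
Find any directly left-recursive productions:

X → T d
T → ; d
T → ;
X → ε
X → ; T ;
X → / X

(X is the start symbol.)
Direct left recursion occurs when N → N α for some non-terminal N (the right-hand side begins with the left-hand side itself).

X → T d: starts with T
T → ; d: starts with ';'
T → ;: starts with ';'
X → ε: starts with ε
X → ; T ;: starts with ';'
X → / X: starts with '/'

No direct left recursion found.

Answer: No direct left recursion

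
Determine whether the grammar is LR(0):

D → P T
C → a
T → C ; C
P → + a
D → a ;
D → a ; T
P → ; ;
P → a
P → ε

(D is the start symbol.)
Augment with D' → D and build the canonical LR(0) collection (I0 = CLOSURE({[D' → . D]}), then GOTO on every symbol after a dot until no new states appear). It has 15 states:
  I0: { [D → . P T], [D → . a ; T], [D → . a ;], [D' → . D], [P → . + a], [P → . ; ;], [P → . a], [P → .] }  — shift, reduce
  I1: { [P → + . a] }  — shift
  I2: { [P → ; . ;] }  — shift
  I3: { [D' → D .] }  — accept
  I4: { [C → . a], [D → P . T], [T → . C ; C] }  — shift
  I5: { [D → a . ; T], [D → a . ;], [P → a .] }  — shift, reduce
  I6: { [C → . a], [D → a ; . T], [D → a ; .], [T → . C ; C] }  — shift, reduce
  I7: { [T → C . ; C] }  — shift
  I8: { [D → a ; T .] }  — reduce
  I9: { [C → a .] }  — reduce
  I10: { [C → . a], [T → C ; . C] }  — shift
  I11: { [T → C ; C .] }  — reduce
  I12: { [D → P T .] }  — reduce
  I13: { [P → ; ; .] }  — reduce
  I14: { [P → + a .] }  — reduce

Conflict in state I0:
  Shift-reduce conflict between [P → .] and [D → . a ;]
So the grammar is NOT LR(0).

Answer: No. Shift-reduce conflict between [P → .] and [D → . a ;]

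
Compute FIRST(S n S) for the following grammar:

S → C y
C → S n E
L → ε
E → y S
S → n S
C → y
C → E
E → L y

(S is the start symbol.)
FIRST sets of the non-terminals involved (from the grammar, by fixed-point iteration):
  FIRST(S) = { 'n', 'y' }

To compute FIRST(S n S), process the symbols left to right:
Symbol S is a non-terminal. Add FIRST(S) \ {ε} = { 'n', 'y' }
S is not nullable (ε ∉ FIRST(S)), so stop here.
FIRST(S n S) = { 'n', 'y' }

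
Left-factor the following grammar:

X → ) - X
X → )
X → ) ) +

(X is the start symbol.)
X → ) X'
X' → - X
X' → ε
X' → ) +

Left-factoring transforms A → αβ₁ | αβ₂ into A → αA' and A' → β₁ | β₂
(α is the longest common prefix among the alternatives). Repeat until
no nonterminal has two alternatives with a common prefix.

Round 1: X has alternatives sharing prefix ')'. Introduce X': X → ) X'
  Add: X' → - X
  Add: X' → ε
  Add: X' → ) +

No remaining common prefixes — done.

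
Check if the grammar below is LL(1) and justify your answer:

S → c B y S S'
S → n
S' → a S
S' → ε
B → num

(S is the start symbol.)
Relevant sets:
  FOLLOW(S') = { $, 'a' }

For S:
  PREDICT(S → c B y S S') = { 'c' }
  PREDICT(S → n) = { 'n' }
For S':
  PREDICT(S' → a S) = { 'a' }
  PREDICT(S' → ε) = { $, 'a' }
B has a single production, so nothing to check there.

Conflict found: Predict set conflict for S': { 'a' }
The grammar is NOT LL(1).

Answer: No. Predict set conflict for S': { 'a' }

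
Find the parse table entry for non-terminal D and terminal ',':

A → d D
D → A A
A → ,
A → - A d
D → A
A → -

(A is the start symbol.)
To find M[D, ','], we find productions for D where ',' is in the predict set (PREDICT(N → α) = (FIRST(α) \ {ε}) ∪ (FOLLOW(N) if α ⇒* ε)).

Relevant sets:
  FIRST(A) = { ',', '-', 'd' }

D → A A: PREDICT = { ',', '-', 'd' }
  ',' is in predict set, so this production goes in M[D, ',']
D → A: PREDICT = { ',', '-', 'd' }
  ',' is in predict set, so this production goes in M[D, ',']

M[D, ','] = D → A A, D → A  (a multiply-defined cell — the grammar is not LL(1))

Answer: D → A A, D → A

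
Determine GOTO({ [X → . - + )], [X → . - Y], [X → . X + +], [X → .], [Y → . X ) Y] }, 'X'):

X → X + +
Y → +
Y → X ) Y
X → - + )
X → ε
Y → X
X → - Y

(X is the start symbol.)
GOTO(I, 'X') = CLOSURE({ [A → αX.β] : [A → α.Xβ] ∈ I, X = 'X' })

Items with dot before 'X', with the dot advanced:
  [X → . X + +] → [X → X . + +]
  [Y → . X ) Y] → [Y → X . ) Y]
Closure adds nothing (no advanced item has the dot before a non-terminal).

GOTO = { [X → X . + +], [Y → X . ) Y] }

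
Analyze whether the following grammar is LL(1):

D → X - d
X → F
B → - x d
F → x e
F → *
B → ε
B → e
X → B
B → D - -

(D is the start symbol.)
No. Predict set conflict for X: { '*', 'x' }

A grammar is LL(1) if for each non-terminal N with multiple productions, the predict sets of those productions are pairwise disjoint, where PREDICT(N → α) = (FIRST(α) \ {ε}) ∪ (FOLLOW(N) if α ⇒* ε).

Relevant sets:
  FIRST(F) = { '*', 'x' }
  FIRST(B) = { '*', '-', 'e', 'x', ε }
  FIRST(D) = { '*', '-', 'e', 'x' }
  FOLLOW(X) = { '-' }
  FOLLOW(B) = { '-' }

For X:
  PREDICT(X → F) = { '*', 'x' }
  PREDICT(X → B) = { '*', '-', 'e', 'x' }
For B:
  PREDICT(B → '-' x d) = { '-' }
  PREDICT(B → ε) = { '-' }
  PREDICT(B → e) = { 'e' }
  PREDICT(B → D '-' '-') = { '*', '-', 'e', 'x' }
For F:
  PREDICT(F → x e) = { 'x' }
  PREDICT(F → '*') = { '*' }
D has a single production, so nothing to check there.

Conflict found: Predict set conflict for X: { '*', 'x' }
The grammar is NOT LL(1).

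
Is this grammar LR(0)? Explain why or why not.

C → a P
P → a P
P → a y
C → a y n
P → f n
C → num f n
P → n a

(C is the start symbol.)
Yes, the grammar is LR(0)

Augment with C' → C and build the canonical LR(0) collection (I0 = CLOSURE({[C' → . C]}), then GOTO on every symbol after a dot until no new states appear). It has 16 states:
  I0: { [C → . a P], [C → . a y n], [C → . num f n], [C' → . C] }  — shift
  I1: { [C' → C .] }  — accept
  I2: { [C → a . P], [C → a . y n], [P → . a P], [P → . a y], [P → . f n], [P → . n a] }  — shift
  I3: { [C → num . f n] }  — shift
  I4: { [C → num f . n] }  — shift
  I5: { [C → num f n .] }  — reduce
  I6: { [C → a P .] }  — reduce
  I7: { [P → . a P], [P → . a y], [P → . f n], [P → . n a], [P → a . P], [P → a . y] }  — shift
  I8: { [P → f . n] }  — shift
  I9: { [P → n . a] }  — shift
  I10: { [C → a y . n] }  — shift
  I11: { [C → a y n .] }  — reduce
  I12: { [P → n a .] }  — reduce
  I13: { [P → f n .] }  — reduce
  I14: { [P → a P .] }  — reduce
  I15: { [P → a y .] }  — reduce

Every state is either a pure shift/goto state or contains exactly one complete item and nothing to shift — no conflicts. The grammar is LR(0).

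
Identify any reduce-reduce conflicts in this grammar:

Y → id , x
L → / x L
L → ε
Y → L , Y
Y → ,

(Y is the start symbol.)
No reduce-reduce conflicts

A reduce-reduce conflict occurs when an LR(0) state has two complete items [A → α .] and [B → β .] — both call for a reduction, and with no lookahead the parser cannot choose between them.

Augment with Y' → Y and build the canonical LR(0) collection (I0 = CLOSURE({[Y' → . Y]}), then GOTO on every symbol after a dot until no new states appear). It has 12 states:
  I0: { [L → . / x L], [L → .], [Y → . ,], [Y → . L , Y], [Y → . id , x], [Y' → . Y] }  — shift, reduce
  I1: { [Y → , .] }  — reduce
  I2: { [L → / . x L] }  — shift
  I3: { [Y → L . , Y] }  — shift
  I4: { [Y' → Y .] }  — accept
  I5: { [Y → id . , x] }  — shift
  I6: { [Y → id , . x] }  — shift
  I7: { [Y → id , x .] }  — reduce
  I8: { [L → . / x L], [L → .], [Y → . ,], [Y → . L , Y], [Y → . id , x], [Y → L , . Y] }  — shift, reduce
  I9: { [Y → L , Y .] }  — reduce
  I10: { [L → . / x L], [L → .], [L → / x . L] }  — shift, reduce
  I11: { [L → / x L .] }  — reduce

No state contains more than one complete item.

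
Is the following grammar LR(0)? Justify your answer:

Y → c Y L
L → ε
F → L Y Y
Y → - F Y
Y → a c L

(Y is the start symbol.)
Yes, the grammar is LR(0)

Augment with Y' → Y and build the canonical LR(0) collection (I0 = CLOSURE({[Y' → . Y]}), then GOTO on every symbol after a dot until no new states appear). It has 14 states:
  I0: { [Y → . - F Y], [Y → . a c L], [Y → . c Y L], [Y' → . Y] }  — shift
  I1: { [F → . L Y Y], [L → .], [Y → - . F Y] }  — reduce
  I2: { [Y' → Y .] }  — accept
  I3: { [Y → a . c L] }  — shift
  I4: { [Y → . - F Y], [Y → . a c L], [Y → . c Y L], [Y → c . Y L] }  — shift
  I5: { [L → .], [Y → c Y . L] }  — reduce
  I6: { [Y → c Y L .] }  — reduce
  I7: { [L → .], [Y → a c . L] }  — reduce
  I8: { [Y → a c L .] }  — reduce
  I9: { [Y → - F . Y], [Y → . - F Y], [Y → . a c L], [Y → . c Y L] }  — shift
  I10: { [F → L . Y Y], [Y → . - F Y], [Y → . a c L], [Y → . c Y L] }  — shift
  I11: { [F → L Y . Y], [Y → . - F Y], [Y → . a c L], [Y → . c Y L] }  — shift
  I12: { [F → L Y Y .] }  — reduce
  I13: { [Y → - F Y .] }  — reduce

Every state is either a pure shift/goto state or contains exactly one complete item and nothing to shift — no conflicts. The grammar is LR(0).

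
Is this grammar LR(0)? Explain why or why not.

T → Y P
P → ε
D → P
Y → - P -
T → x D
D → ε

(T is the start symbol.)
A grammar is LR(0) if no state in the canonical LR(0) collection has:
  - both a shift item (dot before a terminal) and a complete item (shift-reduce conflict), or
  - two or more complete items (reduce-reduce conflict; the accept item [T' → T .] counts as a complete item here).

Augment with T' → T and build the canonical LR(0) collection (I0 = CLOSURE({[T' → . T]}), then GOTO on every symbol after a dot until no new states appear). It has 10 states:
  I0: { [T → . Y P], [T → . x D], [T' → . T], [Y → . - P -] }  — shift
  I1: { [P → .], [Y → - . P -] }  — reduce
  I2: { [T' → T .] }  — accept
  I3: { [P → .], [T → Y . P] }  — reduce
  I4: { [D → . P], [D → .], [P → .], [T → x . D] }  — 2 reduces
  I5: { [T → x D .] }  — reduce
  I6: { [D → P .] }  — reduce
  I7: { [T → Y P .] }  — reduce
  I8: { [Y → - P . -] }  — shift
  I9: { [Y → - P - .] }  — reduce

Conflict in state I4:
  Reduce-reduce conflict: [D → .] and [P → .]
So the grammar is NOT LR(0).

Answer: No. Reduce-reduce conflict: [D → .] and [P → .]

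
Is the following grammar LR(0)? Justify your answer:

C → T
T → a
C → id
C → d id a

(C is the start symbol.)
A grammar is LR(0) if no state in the canonical LR(0) collection has:
  - both a shift item (dot before a terminal) and a complete item (shift-reduce conflict), or
  - two or more complete items (reduce-reduce conflict; the accept item [C' → C .] counts as a complete item here).

Augment with C' → C and build the canonical LR(0) collection (I0 = CLOSURE({[C' → . C]}), then GOTO on every symbol after a dot until no new states appear). It has 8 states:
  I0: { [C → . T], [C → . d id a], [C → . id], [C' → . C], [T → . a] }  — shift
  I1: { [C' → C .] }  — accept
  I2: { [C → T .] }  — reduce
  I3: { [T → a .] }  — reduce
  I4: { [C → d . id a] }  — shift
  I5: { [C → id .] }  — reduce
  I6: { [C → d id . a] }  — shift
  I7: { [C → d id a .] }  — reduce

Every state is either a pure shift/goto state or contains exactly one complete item and nothing to shift — no conflicts. The grammar is LR(0).

Answer: Yes, the grammar is LR(0)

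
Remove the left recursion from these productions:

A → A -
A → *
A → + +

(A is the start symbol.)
A → * A'
A → + + A'
A' → - A'
A' → ε

A is directly left-recursive. The standard transformation for
  A → A α₁ | ... | A α_m | β₁ | ... | β_n
is
  A  → β₁ A' | ... | β_n A'
  A' → α₁ A' | ... | α_m A' | ε

A → * becomes A → * A'
A → + + becomes A → + + A'
A → A - becomes A' → - A'
Add A' → ε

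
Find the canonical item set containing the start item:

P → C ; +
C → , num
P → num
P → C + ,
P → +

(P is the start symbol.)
First, augment the grammar with P' → P
I₀ = CLOSURE({ [P' → . P] }):
  [P' → . P] has the dot before P: add [P → . C ; +], [P → . num], [P → . C + ,], [P → . +]
  [P → . C ; +] has the dot before C: add [C → . , num]
No further items can be added.

I₀ = { [C → . , num], [P → . +], [P → . C + ,], [P → . C ; +], [P → . num], [P' → . P] }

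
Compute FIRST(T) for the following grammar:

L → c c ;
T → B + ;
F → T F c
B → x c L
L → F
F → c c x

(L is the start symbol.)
To compute FIRST(T), examine every production with T on the left-hand side, reading each right-hand side left to right until a non-nullable symbol is reached.

FIRST sets of the other non-terminals involved (by the same procedure, iterated to a fixed point):
  FIRST(B) = { 'x' }

From T → B + ;:
  - B is a non-terminal: add FIRST(B) \ {ε} = { 'x' }
    B is not nullable, so stop

Collecting: FIRST(T) = { 'x' }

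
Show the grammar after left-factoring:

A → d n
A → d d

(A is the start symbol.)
A → d A'
A' → n
A' → d

Left-factoring transforms A → αβ₁ | αβ₂ into A → αA' and A' → β₁ | β₂
(α is the longest common prefix among the alternatives). Repeat until
no nonterminal has two alternatives with a common prefix.

Round 1: A has alternatives sharing prefix 'd'. Introduce A': A → d A'
  Add: A' → n
  Add: A' → d

No remaining common prefixes — done.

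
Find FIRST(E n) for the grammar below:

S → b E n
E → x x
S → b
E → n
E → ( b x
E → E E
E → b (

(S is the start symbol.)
{ '(', 'b', 'n', 'x' }

FIRST sets of the non-terminals involved (from the grammar, by fixed-point iteration):
  FIRST(E) = { '(', 'b', 'n', 'x' }

To compute FIRST(E n), process the symbols left to right:
Symbol E is a non-terminal. Add FIRST(E) \ {ε} = { '(', 'b', 'n', 'x' }
E is not nullable (ε ∉ FIRST(E)), so stop here.
FIRST(E n) = { '(', 'b', 'n', 'x' }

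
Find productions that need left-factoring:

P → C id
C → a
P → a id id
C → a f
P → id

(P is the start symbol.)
Left-factoring is needed when two productions for the same non-terminal
share a common prefix on the right-hand side.

Productions for P:
  P → C id
  P → a id id
  P → id
Productions for C:
  C → a
  C → a f

Found common prefix 'a' in productions for C

Answer: Yes, C has productions with common prefix 'a'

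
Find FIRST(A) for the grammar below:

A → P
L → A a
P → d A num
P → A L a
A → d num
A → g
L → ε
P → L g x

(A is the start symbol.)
To compute FIRST(A), examine every production with A on the left-hand side, reading each right-hand side left to right until a non-nullable symbol is reached.

FIRST sets of the other non-terminals involved (by the same procedure, iterated to a fixed point):
  FIRST(P) = { 'd', 'g' }

From A → P:
  - P is a non-terminal: add FIRST(P) \ {ε} = { 'd', 'g' }
    P is not nullable, so stop
From A → d num:
  - d is a terminal: add 'd' and stop
From A → g:
  - g is a terminal: add 'g' and stop

Collecting: FIRST(A) = { 'd', 'g' }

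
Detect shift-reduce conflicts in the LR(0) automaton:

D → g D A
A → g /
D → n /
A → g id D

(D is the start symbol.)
A shift-reduce conflict occurs when an LR(0) state has both:
  - a complete (reduce) item [A → α .] (dot at the end), and
  - a shift item [B → β . c γ] (dot before a terminal).

Augment with D' → D and build the canonical LR(0) collection (I0 = CLOSURE({[D' → . D]}), then GOTO on every symbol after a dot until no new states appear). It has 11 states:
  I0: { [D → . g D A], [D → . n /], [D' → . D] }  — shift
  I1: { [D' → D .] }  — accept
  I2: { [D → . g D A], [D → . n /], [D → g . D A] }  — shift
  I3: { [D → n . /] }  — shift
  I4: { [D → n / .] }  — reduce
  I5: { [A → . g /], [A → . g id D], [D → g D . A] }  — shift
  I6: { [D → g D A .] }  — reduce
  I7: { [A → g . /], [A → g . id D] }  — shift
  I8: { [A → g / .] }  — reduce
  I9: { [A → g id . D], [D → . g D A], [D → . n /] }  — shift
  I10: { [A → g id D .] }  — reduce

No state contains both a complete item and a shift item.

Answer: No shift-reduce conflicts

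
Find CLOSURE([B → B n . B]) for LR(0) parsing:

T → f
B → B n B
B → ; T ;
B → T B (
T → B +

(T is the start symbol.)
{ [B → . ; T ;], [B → . B n B], [B → . T B (], [B → B n . B], [T → . B +], [T → . f] }

Start with: [B → B n . B]
  [B → B n . B] has the dot before B: add [B → . B n B], [B → . ; T ;], [B → . T B (]
  [B → . T B (] has the dot before T: add [T → . f], [T → . B +]
No further items can be added.

CLOSURE = { [B → . ; T ;], [B → . B n B], [B → . T B (], [B → B n . B], [T → . B +], [T → . f] }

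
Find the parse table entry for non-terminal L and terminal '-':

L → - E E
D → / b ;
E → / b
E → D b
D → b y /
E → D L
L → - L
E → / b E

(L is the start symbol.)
To find M[L, '-'], we find productions for L where '-' is in the predict set (PREDICT(N → α) = (FIRST(α) \ {ε}) ∪ (FOLLOW(N) if α ⇒* ε)).

L → - E E: PREDICT = { '-' }
  '-' is in predict set, so this production goes in M[L, '-']
L → - L: PREDICT = { '-' }
  '-' is in predict set, so this production goes in M[L, '-']

M[L, '-'] = L → - E E, L → - L  (a multiply-defined cell — the grammar is not LL(1))

Answer: L → - E E, L → - L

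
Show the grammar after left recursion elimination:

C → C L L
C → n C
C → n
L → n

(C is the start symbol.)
C → n C C'
C → n C'
C' → L L C'
C' → ε
L → n

C is directly left-recursive. The standard transformation for
  A → A α₁ | ... | A α_m | β₁ | ... | β_n
is
  A  → β₁ A' | ... | β_n A'
  A' → α₁ A' | ... | α_m A' | ε

C → n C becomes C → n C C'
C → n becomes C → n C'
C → C L L becomes C' → L L C'
Add C' → ε

Productions for other non-terminals are unchanged:
  L → n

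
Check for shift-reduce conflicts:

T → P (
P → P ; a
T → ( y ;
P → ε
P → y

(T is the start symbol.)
Yes — I0: [P → .] vs [P → . y]

A shift-reduce conflict occurs when an LR(0) state has both:
  - a complete (reduce) item [A → α .] (dot at the end), and
  - a shift item [B → β . c γ] (dot before a terminal).

Augment with T' → T and build the canonical LR(0) collection (I0 = CLOSURE({[T' → . T]}), then GOTO on every symbol after a dot until no new states appear). It has 10 states:
  I0: { [P → . P ; a], [P → . y], [P → .], [T → . ( y ;], [T → . P (], [T' → . T] }  — shift, reduce
  I1: { [T → ( . y ;] }  — shift
  I2: { [P → P . ; a], [T → P . (] }  — shift
  I3: { [T' → T .] }  — accept
  I4: { [P → y .] }  — reduce
  I5: { [T → P ( .] }  — reduce
  I6: { [P → P ; . a] }  — shift
  I7: { [P → P ; a .] }  — reduce
  I8: { [T → ( y . ;] }  — shift
  I9: { [T → ( y ; .] }  — reduce

I0 contains reduce item [P → .] and shift items [P → . y], [T → . ( y ;] — shift-reduce conflict.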